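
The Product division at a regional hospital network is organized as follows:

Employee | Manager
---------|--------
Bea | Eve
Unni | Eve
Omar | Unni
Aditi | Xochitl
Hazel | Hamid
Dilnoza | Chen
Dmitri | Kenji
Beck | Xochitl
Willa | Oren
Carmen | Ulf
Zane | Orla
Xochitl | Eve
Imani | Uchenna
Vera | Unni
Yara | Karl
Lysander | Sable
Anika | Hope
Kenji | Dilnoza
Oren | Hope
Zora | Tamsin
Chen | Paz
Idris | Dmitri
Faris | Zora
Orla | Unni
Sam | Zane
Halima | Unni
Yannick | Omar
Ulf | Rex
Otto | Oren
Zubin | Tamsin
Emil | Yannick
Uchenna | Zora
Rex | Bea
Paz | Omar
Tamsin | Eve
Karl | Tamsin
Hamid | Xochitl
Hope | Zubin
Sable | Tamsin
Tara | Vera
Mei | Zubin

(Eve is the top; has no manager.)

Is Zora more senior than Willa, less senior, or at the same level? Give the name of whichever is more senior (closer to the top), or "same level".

Zora

Zora is 2 levels below Eve; Willa is 5. Zora is higher.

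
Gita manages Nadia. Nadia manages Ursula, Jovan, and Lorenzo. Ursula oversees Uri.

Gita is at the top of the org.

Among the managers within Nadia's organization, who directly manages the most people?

Nadia

Direct-report counts within Nadia's organization: Nadia has 3; Ursula has 1. The largest is 3, held by Nadia.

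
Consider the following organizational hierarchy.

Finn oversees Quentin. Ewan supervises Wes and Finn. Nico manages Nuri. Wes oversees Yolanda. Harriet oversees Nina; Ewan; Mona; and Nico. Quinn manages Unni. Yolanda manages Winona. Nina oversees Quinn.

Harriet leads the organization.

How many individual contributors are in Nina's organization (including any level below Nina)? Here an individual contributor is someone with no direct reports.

1

The only person in Nina's organization with no one reporting to them is Unni. That is 1.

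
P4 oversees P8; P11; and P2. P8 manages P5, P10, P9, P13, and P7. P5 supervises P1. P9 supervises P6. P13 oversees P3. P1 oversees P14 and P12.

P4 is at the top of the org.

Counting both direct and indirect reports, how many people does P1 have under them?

2

P1 directly manages P12, P14. P12 has no reports. P14 has no reports. So P1's organization is 2 direct reports plus everyone under them: 1 + 1 = 2.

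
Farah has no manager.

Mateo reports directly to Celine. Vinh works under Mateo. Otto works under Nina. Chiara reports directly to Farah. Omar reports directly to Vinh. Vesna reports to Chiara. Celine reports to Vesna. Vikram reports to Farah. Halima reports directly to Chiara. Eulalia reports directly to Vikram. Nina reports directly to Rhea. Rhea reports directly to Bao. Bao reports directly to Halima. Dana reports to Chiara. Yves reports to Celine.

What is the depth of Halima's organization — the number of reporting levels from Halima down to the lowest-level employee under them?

4

The longest chain under Halima runs Halima → Bao → Rhea → Nina → Otto, which is 4 levels below Halima.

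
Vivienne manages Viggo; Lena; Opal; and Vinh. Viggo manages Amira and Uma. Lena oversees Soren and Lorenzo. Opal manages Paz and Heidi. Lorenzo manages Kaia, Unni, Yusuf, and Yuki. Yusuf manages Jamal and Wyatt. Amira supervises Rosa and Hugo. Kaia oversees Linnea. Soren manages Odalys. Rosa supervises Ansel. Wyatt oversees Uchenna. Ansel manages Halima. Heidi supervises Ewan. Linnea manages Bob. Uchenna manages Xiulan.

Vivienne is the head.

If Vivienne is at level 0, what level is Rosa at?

3

Chain from Rosa up to Vivienne: Rosa → Amira → Viggo → Vivienne. That is 3 steps up, so Rosa is 3 levels below Vivienne.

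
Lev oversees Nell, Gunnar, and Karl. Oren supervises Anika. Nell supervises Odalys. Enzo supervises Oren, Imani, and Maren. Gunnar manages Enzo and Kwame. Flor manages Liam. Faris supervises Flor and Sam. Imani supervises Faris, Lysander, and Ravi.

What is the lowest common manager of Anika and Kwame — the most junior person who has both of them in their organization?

Gunnar

Anika's chain of managers is Oren, Enzo, Gunnar, Lev. Kwame's chain of managers is Gunnar, Lev. The first manager that appears in both chains is Gunnar.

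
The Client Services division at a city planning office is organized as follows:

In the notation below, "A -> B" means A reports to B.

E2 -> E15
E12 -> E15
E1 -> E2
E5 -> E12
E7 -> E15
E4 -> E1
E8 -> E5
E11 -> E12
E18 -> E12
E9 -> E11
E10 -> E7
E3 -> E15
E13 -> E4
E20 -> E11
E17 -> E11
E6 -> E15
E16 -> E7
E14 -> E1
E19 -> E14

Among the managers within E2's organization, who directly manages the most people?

E1

Direct-report counts within E2's organization: E2 has 1; E1 has 2; E14 has 1; E4 has 1. The largest is 2, held by E1.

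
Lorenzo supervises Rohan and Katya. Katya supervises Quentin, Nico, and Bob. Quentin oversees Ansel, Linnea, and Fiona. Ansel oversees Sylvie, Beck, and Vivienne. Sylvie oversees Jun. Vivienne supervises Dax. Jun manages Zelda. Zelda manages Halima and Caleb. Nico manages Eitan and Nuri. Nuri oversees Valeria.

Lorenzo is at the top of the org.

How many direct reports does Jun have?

1

Jun directly manages Zelda. That is 1 direct report.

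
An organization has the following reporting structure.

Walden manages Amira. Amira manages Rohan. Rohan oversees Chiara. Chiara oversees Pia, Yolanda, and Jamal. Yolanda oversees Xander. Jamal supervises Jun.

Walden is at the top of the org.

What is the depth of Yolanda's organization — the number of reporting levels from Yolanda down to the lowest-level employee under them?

1

The longest chain under Yolanda runs Yolanda → Xander, which is 1 level below Yolanda.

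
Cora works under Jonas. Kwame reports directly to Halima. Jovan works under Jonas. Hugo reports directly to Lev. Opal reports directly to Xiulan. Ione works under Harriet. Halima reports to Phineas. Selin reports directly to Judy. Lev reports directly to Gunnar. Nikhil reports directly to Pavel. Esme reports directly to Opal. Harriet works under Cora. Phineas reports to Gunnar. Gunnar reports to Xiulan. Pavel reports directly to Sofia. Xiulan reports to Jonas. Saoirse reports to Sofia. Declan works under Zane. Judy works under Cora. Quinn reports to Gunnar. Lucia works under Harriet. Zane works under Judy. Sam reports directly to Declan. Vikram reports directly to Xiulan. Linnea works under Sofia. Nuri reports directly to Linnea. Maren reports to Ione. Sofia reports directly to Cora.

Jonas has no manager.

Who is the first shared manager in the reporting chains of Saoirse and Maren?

Cora

Saoirse's chain of managers is Sofia, Cora, Jonas. Maren's chain of managers is Ione, Harriet, Cora, Jonas. The first manager that appears in both chains is Cora.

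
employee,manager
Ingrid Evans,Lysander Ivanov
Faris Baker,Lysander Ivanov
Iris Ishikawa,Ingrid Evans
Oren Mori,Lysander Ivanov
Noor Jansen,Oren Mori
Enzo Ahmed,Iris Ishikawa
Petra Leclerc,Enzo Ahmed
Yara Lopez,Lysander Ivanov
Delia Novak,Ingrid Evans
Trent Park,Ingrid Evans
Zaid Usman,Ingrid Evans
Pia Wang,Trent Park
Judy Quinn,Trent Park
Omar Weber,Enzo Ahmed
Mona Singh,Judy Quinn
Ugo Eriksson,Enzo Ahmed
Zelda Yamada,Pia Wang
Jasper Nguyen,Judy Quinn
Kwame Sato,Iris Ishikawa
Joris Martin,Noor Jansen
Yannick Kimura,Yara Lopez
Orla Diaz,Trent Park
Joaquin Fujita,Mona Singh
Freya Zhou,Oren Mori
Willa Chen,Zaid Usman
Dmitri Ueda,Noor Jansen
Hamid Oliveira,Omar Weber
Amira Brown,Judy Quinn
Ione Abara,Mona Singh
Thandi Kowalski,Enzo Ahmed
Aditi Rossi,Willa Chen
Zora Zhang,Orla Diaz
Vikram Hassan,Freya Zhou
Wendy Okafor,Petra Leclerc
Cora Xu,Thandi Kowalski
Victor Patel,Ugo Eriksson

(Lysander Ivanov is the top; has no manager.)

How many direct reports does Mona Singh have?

2

Mona Singh directly manages Joaquin Fujita, Ione Abara. That is 2 direct reports.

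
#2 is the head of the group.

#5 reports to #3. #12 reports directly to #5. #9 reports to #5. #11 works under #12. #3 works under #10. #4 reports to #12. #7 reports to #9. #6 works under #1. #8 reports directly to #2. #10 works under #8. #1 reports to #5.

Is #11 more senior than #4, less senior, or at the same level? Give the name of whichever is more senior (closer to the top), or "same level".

Both #11 and #4 are 6 levels below #2.

same level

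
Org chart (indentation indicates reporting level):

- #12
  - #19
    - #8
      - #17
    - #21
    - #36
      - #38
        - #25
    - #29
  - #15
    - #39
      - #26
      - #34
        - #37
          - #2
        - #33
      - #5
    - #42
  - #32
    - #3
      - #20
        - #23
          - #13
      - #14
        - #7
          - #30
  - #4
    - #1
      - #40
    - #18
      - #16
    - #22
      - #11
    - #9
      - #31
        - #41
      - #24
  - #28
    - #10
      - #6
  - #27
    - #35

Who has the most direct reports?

Direct-report counts: #12 has 6; #27 has 1; #28 has 1; #10 has 1; #4 has 4; #9 has 2; #31 has 1; #22 has 1; #18 has 1; #1 has 1; #32 has 1; #3 has 2; #14 has 1; #7 has 1; #20 has 1; #23 has 1; #15 has 2; #39 has 3; #34 has 2; #37 has 1; #19 has 4; #36 has 1; #38 has 1; #8 has 1. The largest is 6, held by #12.

#12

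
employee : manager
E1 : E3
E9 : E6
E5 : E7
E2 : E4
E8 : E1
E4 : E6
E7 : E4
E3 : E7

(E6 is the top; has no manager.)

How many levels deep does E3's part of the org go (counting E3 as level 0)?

2

The longest chain under E3 runs E3 → E1 → E8, which is 2 levels below E3.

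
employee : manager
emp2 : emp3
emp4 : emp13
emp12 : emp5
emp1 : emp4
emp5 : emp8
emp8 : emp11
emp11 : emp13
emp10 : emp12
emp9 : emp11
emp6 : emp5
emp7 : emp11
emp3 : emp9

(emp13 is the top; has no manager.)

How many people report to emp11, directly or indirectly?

9

emp11 directly manages emp9, emp8, emp7. Under emp9: emp3, emp2 (2). Under emp8: emp5, emp6, emp12, emp10 (4). emp7 has no reports. So emp11's organization is 3 direct reports plus everyone under them: 3 + 5 + 1 = 9.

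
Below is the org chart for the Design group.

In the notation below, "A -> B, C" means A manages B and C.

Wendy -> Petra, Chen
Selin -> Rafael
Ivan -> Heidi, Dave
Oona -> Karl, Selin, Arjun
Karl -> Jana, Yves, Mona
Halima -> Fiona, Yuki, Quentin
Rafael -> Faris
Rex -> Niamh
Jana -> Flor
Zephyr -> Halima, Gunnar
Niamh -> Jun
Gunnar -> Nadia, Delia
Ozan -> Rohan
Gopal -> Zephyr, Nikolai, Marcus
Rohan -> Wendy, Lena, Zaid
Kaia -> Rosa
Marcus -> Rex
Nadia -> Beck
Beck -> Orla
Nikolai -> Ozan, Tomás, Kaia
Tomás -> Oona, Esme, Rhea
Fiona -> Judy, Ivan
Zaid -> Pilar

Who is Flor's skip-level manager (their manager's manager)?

Karl

Flor reports to Jana, and Jana reports to Karl. So Flor's skip-level manager is Karl.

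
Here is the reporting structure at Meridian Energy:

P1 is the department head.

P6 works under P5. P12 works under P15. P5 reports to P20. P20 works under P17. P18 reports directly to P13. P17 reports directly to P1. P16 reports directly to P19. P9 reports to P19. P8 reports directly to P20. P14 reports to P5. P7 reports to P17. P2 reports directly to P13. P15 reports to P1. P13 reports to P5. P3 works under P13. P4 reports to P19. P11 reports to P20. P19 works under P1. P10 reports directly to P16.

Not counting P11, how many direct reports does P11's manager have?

2

P11 reports to P20. P20's other direct reports are P5, P8 — 2 peers.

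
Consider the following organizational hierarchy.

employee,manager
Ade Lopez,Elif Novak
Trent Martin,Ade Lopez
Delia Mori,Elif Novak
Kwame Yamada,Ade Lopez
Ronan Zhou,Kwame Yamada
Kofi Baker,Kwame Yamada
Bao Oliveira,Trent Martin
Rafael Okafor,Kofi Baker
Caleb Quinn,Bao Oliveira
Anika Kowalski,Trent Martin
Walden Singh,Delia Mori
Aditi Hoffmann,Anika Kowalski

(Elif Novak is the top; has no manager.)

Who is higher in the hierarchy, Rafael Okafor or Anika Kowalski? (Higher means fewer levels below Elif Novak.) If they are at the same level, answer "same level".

Rafael Okafor is 4 levels below Elif Novak; Anika Kowalski is 3. Anika Kowalski is higher.

Anika Kowalski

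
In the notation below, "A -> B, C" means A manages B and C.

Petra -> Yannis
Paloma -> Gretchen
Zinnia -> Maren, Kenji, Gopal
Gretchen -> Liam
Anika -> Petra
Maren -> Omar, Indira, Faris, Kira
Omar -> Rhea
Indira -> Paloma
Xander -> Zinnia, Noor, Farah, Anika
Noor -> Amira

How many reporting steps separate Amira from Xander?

Chain from Amira up to Xander: Amira → Noor → Xander. That is 2 steps up, so Amira is 2 levels below Xander.

2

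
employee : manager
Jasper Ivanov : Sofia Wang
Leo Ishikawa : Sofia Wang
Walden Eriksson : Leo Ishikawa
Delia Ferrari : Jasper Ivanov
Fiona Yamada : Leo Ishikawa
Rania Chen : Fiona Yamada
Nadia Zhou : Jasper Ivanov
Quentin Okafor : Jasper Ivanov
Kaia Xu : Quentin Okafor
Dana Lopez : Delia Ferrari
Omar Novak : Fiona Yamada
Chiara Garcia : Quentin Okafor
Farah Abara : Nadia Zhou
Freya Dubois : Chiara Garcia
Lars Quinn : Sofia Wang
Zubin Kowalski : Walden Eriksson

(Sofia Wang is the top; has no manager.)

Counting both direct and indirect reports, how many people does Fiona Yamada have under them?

2

Fiona Yamada directly manages Rania Chen, Omar Novak. Rania Chen has no reports. Omar Novak has no reports. So Fiona Yamada's organization is 2 direct reports plus everyone under them: 1 + 1 = 2.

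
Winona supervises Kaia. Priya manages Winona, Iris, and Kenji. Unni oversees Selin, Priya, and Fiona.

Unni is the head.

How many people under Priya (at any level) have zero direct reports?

The people in Priya's organization with no one reporting to them are Iris, Kaia, Kenji. That is 3.

3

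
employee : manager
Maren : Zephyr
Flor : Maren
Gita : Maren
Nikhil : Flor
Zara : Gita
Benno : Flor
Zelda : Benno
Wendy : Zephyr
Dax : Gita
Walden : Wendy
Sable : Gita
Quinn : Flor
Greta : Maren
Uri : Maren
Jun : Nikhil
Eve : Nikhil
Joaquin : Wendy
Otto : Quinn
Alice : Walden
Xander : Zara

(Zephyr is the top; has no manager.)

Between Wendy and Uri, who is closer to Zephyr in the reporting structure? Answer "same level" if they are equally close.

Wendy

Wendy is 1 level below Zephyr; Uri is 2. Wendy is higher.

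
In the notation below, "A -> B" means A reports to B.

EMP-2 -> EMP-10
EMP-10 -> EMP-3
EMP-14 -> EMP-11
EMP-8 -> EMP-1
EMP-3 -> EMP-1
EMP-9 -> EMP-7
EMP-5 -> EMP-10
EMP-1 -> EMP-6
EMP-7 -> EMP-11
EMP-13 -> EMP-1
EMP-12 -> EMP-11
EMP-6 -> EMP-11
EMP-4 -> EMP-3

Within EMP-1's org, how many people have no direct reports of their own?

5

The people in EMP-1's organization with no one reporting to them are EMP-13, EMP-8, EMP-4, EMP-5, EMP-2. That is 5.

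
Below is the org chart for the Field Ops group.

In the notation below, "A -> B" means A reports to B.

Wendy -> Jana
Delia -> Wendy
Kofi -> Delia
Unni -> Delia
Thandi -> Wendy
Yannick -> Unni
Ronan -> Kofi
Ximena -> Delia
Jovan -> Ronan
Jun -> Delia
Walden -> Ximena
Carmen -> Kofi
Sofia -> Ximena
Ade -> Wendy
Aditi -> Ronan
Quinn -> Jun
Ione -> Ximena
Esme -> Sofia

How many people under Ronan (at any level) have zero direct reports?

The people in Ronan's organization with no one reporting to them are Aditi, Jovan. That is 2.

2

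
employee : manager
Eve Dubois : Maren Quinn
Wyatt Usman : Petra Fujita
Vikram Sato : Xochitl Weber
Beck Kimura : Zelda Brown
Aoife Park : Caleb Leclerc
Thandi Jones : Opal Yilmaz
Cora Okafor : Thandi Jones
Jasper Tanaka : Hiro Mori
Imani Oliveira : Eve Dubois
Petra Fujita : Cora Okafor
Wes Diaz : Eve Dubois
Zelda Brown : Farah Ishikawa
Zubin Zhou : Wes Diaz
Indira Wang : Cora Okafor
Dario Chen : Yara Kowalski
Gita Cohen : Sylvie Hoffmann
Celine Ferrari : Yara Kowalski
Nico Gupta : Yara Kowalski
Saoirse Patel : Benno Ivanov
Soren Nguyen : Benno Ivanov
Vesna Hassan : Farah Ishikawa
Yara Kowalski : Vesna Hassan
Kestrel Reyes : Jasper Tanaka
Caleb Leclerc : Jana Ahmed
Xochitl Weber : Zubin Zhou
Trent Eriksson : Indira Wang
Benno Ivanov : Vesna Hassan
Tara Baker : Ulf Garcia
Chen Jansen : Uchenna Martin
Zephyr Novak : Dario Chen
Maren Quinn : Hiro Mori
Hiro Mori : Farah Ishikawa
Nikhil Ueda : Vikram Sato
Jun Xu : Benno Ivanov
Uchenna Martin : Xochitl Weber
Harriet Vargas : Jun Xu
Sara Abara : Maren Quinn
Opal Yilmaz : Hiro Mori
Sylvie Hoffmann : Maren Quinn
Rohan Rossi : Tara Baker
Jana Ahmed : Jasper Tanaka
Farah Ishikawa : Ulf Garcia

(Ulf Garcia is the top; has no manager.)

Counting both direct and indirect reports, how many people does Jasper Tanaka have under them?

Jasper Tanaka directly manages Kestrel Reyes, Jana Ahmed. Kestrel Reyes has no reports. Under Jana Ahmed: Caleb Leclerc, Aoife Park (2). So Jasper Tanaka's organization is 2 direct reports plus everyone under them: 1 + 3 = 4.

4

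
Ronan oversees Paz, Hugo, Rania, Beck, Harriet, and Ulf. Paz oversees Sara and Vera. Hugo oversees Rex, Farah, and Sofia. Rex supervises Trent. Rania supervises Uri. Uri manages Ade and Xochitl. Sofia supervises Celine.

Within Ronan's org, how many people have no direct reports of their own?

10

The people in Ronan's organization with no one reporting to them are Ulf, Harriet, Beck, Xochitl, Ade, Celine, Farah, Trent, Vera, Sara. That is 10.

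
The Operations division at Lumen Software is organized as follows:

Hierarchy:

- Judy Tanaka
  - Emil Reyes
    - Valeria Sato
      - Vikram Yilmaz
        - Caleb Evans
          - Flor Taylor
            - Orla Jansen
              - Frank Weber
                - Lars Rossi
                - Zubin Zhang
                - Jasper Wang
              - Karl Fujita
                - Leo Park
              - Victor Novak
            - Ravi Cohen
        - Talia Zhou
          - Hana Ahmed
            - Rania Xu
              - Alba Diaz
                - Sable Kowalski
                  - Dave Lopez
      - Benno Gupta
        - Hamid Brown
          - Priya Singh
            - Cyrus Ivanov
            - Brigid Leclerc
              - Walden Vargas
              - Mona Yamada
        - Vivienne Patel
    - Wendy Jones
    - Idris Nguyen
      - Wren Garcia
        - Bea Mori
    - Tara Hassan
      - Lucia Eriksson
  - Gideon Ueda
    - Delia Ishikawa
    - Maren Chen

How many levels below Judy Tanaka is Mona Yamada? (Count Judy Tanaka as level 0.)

7

Chain from Mona Yamada up to Judy Tanaka: Mona Yamada → Brigid Leclerc → Priya Singh → Hamid Brown → Benno Gupta → Valeria Sato → Emil Reyes → Judy Tanaka. That is 7 steps up, so Mona Yamada is 7 levels below Judy Tanaka.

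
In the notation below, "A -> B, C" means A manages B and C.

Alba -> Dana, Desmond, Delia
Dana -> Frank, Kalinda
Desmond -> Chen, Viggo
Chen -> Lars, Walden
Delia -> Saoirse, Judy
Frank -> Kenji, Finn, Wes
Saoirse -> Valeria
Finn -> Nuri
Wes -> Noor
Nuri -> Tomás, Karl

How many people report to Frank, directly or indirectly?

Frank directly manages Kenji, Finn, Wes. Kenji has no reports. Under Finn: Nuri, Karl, Tomás (3). Under Wes: Noor (1). So Frank's organization is 3 direct reports plus everyone under them: 1 + 4 + 2 = 7.

7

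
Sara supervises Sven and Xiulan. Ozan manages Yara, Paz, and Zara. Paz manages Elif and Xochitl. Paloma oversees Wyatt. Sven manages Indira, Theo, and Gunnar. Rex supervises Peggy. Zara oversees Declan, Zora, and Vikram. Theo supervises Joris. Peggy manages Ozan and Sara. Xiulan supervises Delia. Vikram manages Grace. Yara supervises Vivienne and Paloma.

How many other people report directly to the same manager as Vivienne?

1

Vivienne reports to Yara. Yara's other direct reports are Paloma — 1 peer.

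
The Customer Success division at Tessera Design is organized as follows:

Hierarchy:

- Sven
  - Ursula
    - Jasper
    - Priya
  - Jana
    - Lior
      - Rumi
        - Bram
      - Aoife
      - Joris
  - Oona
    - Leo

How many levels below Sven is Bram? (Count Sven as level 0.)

4

Chain from Bram up to Sven: Bram → Rumi → Lior → Jana → Sven. That is 4 steps up, so Bram is 4 levels below Sven.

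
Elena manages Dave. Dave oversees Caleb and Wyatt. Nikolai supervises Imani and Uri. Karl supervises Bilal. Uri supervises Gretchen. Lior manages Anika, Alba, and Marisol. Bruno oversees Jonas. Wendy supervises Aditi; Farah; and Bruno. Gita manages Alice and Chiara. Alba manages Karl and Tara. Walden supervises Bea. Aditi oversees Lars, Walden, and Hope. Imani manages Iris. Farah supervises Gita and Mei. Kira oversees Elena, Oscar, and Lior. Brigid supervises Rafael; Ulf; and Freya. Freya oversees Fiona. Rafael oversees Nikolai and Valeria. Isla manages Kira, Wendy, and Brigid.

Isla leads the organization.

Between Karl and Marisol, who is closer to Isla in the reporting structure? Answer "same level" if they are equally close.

Karl is 4 levels below Isla; Marisol is 3. Marisol is higher.

Marisol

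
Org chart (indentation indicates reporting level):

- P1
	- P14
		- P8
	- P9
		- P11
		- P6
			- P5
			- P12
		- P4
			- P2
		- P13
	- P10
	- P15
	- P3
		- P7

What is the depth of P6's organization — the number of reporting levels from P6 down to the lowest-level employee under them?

1

The longest chain under P6 runs P6 → P12, which is 1 level below P6.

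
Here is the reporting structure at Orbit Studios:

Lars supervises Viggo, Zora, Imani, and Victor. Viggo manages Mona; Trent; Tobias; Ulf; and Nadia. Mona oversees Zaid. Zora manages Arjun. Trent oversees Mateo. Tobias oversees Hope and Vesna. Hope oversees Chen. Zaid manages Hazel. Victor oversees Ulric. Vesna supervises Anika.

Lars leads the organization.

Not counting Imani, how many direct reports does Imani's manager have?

Imani reports to Lars. Lars's other direct reports are Viggo, Zora, Victor — 3 peers.

3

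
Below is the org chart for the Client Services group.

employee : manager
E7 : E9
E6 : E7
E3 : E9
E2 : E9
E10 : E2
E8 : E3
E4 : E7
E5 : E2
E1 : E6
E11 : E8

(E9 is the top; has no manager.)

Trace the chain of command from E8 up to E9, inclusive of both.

E8 -> E3 -> E9

E8 reports to E3. E3 reports to E9. E9 is at the top.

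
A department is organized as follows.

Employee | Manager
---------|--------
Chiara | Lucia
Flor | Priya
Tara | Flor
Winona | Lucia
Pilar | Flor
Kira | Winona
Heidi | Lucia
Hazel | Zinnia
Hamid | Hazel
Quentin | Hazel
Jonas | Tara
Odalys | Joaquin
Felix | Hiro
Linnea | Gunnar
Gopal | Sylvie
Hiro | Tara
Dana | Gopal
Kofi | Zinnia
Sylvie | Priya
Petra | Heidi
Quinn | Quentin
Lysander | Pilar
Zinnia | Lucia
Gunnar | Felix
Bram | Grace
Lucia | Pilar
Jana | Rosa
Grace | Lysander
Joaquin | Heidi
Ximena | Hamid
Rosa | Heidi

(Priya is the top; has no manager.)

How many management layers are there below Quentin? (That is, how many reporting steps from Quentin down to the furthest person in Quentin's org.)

The longest chain under Quentin runs Quentin → Quinn, which is 1 level below Quentin.

1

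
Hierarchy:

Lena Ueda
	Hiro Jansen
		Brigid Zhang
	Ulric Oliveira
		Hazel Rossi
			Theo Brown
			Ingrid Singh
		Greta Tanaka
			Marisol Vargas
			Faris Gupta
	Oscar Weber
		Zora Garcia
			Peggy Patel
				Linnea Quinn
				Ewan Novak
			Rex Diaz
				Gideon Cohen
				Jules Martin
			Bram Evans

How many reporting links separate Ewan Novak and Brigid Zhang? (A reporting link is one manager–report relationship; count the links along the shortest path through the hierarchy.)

Ewan Novak is 4 levels below Lena Ueda, and Brigid Zhang is 2 levels below Lena Ueda (their lowest common manager). The shortest path runs up from Ewan Novak to Lena Ueda and back down to Brigid Zhang: 4 + 2 = 6 links.

6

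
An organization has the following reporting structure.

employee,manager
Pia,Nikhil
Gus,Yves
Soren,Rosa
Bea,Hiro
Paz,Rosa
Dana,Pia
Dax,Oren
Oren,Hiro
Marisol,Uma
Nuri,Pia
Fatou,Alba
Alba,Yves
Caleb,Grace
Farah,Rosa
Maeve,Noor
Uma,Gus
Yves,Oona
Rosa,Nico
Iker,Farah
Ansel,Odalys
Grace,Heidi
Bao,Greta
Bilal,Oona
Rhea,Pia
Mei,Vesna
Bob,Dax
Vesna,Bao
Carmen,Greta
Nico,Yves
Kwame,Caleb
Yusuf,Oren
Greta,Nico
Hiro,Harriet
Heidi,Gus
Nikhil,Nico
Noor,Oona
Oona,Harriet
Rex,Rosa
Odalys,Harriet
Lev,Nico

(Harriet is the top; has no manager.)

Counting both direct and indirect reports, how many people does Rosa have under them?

5

Rosa directly manages Soren, Rex, Farah, Paz. Soren has no reports. Rex has no reports. Under Farah: Iker (1). Paz has no reports. So Rosa's organization is 4 direct reports plus everyone under them: 1 + 1 + 2 + 1 = 5.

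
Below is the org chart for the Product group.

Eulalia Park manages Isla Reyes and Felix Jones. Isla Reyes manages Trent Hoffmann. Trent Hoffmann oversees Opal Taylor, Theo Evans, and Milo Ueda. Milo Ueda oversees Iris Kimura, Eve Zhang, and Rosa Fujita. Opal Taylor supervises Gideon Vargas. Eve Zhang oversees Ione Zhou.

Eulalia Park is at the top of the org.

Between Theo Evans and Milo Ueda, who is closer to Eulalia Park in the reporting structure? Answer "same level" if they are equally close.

same level

Both Theo Evans and Milo Ueda are 3 levels below Eulalia Park.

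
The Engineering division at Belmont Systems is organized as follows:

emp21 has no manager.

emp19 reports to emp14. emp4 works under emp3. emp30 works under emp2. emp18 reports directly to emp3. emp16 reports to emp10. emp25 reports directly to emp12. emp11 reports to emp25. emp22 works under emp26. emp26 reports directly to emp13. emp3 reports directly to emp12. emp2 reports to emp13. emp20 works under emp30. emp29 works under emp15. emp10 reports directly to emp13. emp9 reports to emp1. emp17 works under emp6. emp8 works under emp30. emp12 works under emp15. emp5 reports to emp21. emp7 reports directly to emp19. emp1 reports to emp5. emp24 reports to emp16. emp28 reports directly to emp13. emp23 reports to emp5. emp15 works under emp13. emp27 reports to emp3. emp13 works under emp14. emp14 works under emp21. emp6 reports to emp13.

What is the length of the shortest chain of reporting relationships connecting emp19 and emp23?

emp19 is 2 levels below emp21, and emp23 is 2 levels below emp21 (their lowest common manager). The shortest path runs up from emp19 to emp21 and back down to emp23: 2 + 2 = 4 links.

4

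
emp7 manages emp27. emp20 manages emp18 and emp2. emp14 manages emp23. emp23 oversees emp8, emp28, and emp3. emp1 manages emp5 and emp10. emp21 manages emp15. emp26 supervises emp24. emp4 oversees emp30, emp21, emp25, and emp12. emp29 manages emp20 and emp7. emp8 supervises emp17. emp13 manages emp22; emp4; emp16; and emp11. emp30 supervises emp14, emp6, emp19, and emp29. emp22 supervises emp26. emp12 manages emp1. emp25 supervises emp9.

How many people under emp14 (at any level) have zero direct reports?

3

The people in emp14's organization with no one reporting to them are emp3, emp28, emp17. That is 3.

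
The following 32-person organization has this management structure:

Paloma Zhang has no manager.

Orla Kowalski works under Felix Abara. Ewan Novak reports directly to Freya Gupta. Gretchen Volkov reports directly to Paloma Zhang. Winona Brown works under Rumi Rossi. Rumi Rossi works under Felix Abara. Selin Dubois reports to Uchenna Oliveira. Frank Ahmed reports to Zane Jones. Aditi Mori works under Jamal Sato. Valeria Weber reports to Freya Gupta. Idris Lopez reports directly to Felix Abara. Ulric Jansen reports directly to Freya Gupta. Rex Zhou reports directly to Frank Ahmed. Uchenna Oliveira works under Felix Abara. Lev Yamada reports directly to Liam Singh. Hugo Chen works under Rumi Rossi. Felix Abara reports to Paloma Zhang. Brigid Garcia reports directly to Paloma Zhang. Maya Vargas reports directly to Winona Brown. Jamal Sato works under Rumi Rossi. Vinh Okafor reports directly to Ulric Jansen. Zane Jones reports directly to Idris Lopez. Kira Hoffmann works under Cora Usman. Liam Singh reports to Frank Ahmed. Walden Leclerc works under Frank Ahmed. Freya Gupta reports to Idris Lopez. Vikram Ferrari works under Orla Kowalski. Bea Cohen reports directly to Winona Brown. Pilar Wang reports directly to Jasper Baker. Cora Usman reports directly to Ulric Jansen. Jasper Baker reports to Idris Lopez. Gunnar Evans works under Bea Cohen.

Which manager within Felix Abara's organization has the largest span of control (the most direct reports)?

Direct-report counts within Felix Abara's organization: Felix Abara has 4; Orla Kowalski has 1; Idris Lopez has 3; Jasper Baker has 1; Zane Jones has 1; Frank Ahmed has 3; Liam Singh has 1; Freya Gupta has 3; Ulric Jansen has 2; Cora Usman has 1; Uchenna Oliveira has 1; Rumi Rossi has 3; Jamal Sato has 1; Winona Brown has 2; Bea Cohen has 1. The largest is 4, held by Felix Abara.

Felix Abara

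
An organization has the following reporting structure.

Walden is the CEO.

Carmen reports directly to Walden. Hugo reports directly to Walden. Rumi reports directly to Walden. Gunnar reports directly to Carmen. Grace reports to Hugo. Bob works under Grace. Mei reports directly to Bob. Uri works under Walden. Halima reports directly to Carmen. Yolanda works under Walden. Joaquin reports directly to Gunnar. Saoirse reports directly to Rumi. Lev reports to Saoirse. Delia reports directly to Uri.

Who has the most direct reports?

Direct-report counts: Walden has 5; Uri has 1; Rumi has 1; Saoirse has 1; Hugo has 1; Grace has 1; Bob has 1; Carmen has 2; Gunnar has 1. The largest is 5, held by Walden.

Walden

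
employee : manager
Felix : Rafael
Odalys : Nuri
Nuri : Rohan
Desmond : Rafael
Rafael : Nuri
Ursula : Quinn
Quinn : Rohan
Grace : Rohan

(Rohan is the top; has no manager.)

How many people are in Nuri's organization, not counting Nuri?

4

Nuri directly manages Rafael, Odalys. Under Rafael: Felix, Desmond (2). Odalys has no reports. So Nuri's organization is 2 direct reports plus everyone under them: 3 + 1 = 4.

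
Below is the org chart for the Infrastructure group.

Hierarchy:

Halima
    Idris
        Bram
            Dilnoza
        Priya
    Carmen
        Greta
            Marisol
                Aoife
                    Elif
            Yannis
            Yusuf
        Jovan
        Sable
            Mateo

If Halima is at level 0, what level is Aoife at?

Chain from Aoife up to Halima: Aoife → Marisol → Greta → Carmen → Halima. That is 4 steps up, so Aoife is 4 levels below Halima.

4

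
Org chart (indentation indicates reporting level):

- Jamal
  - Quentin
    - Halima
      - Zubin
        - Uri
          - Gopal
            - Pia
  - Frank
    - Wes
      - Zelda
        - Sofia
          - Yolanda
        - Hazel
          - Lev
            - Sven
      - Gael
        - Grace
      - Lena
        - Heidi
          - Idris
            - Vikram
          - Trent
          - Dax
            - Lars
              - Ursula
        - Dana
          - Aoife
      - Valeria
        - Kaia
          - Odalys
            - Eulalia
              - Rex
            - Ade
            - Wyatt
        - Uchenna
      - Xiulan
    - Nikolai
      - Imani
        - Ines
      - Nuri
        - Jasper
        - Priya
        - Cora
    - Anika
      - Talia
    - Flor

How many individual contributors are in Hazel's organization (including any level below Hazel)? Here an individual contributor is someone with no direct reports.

1

The only person in Hazel's organization with no one reporting to them is Sven. That is 1.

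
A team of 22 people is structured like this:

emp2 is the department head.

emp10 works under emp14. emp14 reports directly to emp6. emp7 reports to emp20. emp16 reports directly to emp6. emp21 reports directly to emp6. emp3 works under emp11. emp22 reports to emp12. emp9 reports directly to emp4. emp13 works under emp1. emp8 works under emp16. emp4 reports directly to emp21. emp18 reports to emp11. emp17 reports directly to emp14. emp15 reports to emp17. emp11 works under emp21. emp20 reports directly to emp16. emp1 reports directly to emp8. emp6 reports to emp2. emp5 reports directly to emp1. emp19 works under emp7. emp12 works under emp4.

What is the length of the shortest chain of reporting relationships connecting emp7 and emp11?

5

emp7 is 3 levels below emp6, and emp11 is 2 levels below emp6 (their lowest common manager). The shortest path runs up from emp7 to emp6 and back down to emp11: 3 + 2 = 5 links.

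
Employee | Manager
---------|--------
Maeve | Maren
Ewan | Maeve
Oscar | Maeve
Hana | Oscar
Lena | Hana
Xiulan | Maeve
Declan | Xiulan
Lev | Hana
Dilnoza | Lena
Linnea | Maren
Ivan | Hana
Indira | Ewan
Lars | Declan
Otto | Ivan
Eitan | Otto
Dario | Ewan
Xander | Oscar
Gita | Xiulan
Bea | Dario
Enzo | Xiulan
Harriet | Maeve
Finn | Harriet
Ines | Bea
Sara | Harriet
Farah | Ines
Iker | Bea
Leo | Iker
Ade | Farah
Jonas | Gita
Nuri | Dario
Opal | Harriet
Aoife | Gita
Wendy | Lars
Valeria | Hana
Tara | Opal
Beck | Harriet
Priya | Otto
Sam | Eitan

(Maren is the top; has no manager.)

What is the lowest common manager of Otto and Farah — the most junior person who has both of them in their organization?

Otto's chain of managers is Ivan, Hana, Oscar, Maeve, Maren. Farah's chain of managers is Ines, Bea, Dario, Ewan, Maeve, Maren. The first manager that appears in both chains is Maeve.

Maeve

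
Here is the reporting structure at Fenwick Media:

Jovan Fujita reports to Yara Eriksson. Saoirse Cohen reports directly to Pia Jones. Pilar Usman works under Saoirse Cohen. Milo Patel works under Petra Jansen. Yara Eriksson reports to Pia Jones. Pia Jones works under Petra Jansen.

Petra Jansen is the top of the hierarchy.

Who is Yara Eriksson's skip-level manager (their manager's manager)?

Petra Jansen

Yara Eriksson reports to Pia Jones, and Pia Jones reports to Petra Jansen. So Yara Eriksson's skip-level manager is Petra Jansen.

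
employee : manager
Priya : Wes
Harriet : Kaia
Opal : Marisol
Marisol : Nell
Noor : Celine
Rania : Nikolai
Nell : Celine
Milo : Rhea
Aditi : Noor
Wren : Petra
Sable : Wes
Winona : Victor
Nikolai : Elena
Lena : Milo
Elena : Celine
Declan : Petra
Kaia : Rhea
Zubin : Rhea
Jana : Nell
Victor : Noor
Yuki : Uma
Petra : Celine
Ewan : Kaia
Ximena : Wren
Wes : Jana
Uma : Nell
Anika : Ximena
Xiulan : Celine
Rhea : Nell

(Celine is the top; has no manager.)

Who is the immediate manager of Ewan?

Ewan reports directly to Kaia.

Kaia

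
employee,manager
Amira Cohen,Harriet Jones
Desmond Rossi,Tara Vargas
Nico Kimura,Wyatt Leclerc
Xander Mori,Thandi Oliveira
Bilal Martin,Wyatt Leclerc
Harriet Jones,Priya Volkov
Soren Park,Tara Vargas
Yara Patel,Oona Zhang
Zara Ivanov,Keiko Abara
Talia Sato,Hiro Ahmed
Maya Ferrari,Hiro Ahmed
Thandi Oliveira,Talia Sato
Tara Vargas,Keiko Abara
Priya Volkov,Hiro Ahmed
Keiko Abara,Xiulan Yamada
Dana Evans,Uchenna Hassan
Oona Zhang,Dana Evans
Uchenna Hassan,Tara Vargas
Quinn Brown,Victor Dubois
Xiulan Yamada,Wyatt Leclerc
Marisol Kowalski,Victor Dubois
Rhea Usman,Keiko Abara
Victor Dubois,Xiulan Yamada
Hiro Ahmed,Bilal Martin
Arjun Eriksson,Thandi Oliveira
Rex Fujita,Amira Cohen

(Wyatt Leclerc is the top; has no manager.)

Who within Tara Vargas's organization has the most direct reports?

Tara Vargas

Direct-report counts within Tara Vargas's organization: Tara Vargas has 3; Uchenna Hassan has 1; Dana Evans has 1; Oona Zhang has 1. The largest is 3, held by Tara Vargas.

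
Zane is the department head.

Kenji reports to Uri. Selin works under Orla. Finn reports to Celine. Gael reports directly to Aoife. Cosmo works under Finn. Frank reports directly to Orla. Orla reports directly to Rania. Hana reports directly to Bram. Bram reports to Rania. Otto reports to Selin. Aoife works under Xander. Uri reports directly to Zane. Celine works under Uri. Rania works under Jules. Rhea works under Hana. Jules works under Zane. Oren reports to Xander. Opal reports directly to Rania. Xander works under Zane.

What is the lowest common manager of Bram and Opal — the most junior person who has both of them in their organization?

Rania

Bram's chain of managers is Rania, Jules, Zane. Opal's chain of managers is Rania, Jules, Zane. The first manager that appears in both chains is Rania.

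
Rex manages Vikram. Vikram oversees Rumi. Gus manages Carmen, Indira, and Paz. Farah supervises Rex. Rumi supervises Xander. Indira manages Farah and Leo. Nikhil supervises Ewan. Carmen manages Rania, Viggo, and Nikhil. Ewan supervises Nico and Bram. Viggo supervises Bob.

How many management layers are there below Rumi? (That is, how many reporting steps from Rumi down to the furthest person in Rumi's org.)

The longest chain under Rumi runs Rumi → Xander, which is 1 level below Rumi.

1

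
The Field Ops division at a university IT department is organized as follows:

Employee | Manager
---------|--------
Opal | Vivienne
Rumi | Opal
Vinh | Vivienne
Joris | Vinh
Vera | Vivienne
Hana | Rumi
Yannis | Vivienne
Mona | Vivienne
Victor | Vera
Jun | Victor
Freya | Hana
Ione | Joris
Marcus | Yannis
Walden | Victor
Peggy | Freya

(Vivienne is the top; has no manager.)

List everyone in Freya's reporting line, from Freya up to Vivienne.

Freya reports to Hana. Hana reports to Rumi. Rumi reports to Opal. Opal reports to Vivienne. Vivienne is at the top.

Freya -> Hana -> Rumi -> Opal -> Vivienne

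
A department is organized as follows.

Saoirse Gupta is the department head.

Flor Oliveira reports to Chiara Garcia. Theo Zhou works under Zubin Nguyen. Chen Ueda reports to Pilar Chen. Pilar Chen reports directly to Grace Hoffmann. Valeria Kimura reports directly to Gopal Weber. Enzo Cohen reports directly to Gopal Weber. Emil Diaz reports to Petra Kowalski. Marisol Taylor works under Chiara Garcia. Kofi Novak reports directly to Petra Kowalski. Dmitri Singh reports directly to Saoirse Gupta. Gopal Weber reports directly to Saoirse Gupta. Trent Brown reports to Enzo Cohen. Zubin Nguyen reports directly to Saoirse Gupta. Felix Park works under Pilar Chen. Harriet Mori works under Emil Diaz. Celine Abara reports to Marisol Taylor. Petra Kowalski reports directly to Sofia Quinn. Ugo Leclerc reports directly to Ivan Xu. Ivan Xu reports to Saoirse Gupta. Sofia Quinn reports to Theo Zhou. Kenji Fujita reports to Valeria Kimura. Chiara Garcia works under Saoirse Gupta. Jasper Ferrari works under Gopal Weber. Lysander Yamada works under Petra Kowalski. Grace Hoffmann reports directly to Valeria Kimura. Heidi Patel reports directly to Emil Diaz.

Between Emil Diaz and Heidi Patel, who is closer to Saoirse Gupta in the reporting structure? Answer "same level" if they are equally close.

Emil Diaz

Emil Diaz is 5 levels below Saoirse Gupta; Heidi Patel is 6. Emil Diaz is higher.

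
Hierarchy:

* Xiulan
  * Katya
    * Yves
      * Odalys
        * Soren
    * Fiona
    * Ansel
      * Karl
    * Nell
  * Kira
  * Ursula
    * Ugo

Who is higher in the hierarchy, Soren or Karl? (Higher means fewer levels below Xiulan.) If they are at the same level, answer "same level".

Soren is 4 levels below Xiulan; Karl is 3. Karl is higher.

Karl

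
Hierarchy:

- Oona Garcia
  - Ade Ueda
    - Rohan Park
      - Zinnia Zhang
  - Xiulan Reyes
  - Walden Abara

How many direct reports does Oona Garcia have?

3

Oona Garcia directly manages Ade Ueda, Xiulan Reyes, Walden Abara. That is 3 direct reports.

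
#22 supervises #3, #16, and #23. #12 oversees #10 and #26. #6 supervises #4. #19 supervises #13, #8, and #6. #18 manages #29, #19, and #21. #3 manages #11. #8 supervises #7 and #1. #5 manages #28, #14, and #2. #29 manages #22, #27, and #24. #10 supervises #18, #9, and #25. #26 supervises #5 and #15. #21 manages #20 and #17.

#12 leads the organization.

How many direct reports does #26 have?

#26 directly manages #5, #15. That is 2 direct reports.

2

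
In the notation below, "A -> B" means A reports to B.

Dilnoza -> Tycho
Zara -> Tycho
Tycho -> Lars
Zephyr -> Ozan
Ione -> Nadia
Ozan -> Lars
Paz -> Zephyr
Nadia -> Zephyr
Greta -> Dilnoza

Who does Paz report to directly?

Zephyr

Paz reports directly to Zephyr.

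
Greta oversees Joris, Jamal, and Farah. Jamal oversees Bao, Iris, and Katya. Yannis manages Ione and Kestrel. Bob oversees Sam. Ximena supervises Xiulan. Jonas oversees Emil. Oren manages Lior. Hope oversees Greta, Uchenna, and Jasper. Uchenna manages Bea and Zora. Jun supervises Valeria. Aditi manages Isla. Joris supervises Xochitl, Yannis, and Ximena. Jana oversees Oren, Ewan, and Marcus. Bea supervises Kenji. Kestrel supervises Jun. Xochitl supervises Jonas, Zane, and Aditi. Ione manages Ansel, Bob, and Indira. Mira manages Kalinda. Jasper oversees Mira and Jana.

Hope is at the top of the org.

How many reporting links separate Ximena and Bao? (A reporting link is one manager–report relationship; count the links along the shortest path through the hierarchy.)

Ximena is 2 levels below Greta, and Bao is 2 levels below Greta (their lowest common manager). The shortest path runs up from Ximena to Greta and back down to Bao: 2 + 2 = 4 links.

4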